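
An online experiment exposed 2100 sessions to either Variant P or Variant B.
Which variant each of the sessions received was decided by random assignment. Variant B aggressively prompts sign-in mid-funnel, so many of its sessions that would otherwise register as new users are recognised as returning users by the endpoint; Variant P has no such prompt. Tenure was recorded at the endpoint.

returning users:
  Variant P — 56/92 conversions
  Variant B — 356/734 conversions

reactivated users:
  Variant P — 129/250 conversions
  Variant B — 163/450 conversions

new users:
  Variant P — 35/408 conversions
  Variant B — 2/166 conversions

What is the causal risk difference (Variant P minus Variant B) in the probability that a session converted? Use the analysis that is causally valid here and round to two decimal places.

-0.09

Stratifying would compare variants among sessions the variants themselves sorted into user tenure groups — a form of selection on an intermediate. The unconditioned pooled rates give the total causal effect.
The causal difference is the pooled difference: 0.293 − 0.386 = -0.093.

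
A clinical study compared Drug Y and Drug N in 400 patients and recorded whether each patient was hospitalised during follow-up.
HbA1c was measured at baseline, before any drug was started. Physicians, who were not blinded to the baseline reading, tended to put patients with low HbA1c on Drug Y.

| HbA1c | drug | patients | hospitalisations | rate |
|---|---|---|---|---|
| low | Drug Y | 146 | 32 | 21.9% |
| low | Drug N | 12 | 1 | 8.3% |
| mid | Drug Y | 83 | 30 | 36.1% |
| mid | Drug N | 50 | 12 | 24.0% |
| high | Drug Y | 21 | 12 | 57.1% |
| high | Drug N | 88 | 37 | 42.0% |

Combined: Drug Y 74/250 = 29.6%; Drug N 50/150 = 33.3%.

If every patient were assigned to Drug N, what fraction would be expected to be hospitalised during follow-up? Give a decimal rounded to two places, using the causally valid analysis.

0.23

The stratified and pooled comparisons disagree (Drug N wins within each HbA1c; Drug Y wins overall), so the answer turns on the causal role of HbA1c.
HbA1c is set before the drug has any effect — it is not caused by the drug — and it independently drives the outcome. That makes it a confounder, so the causal comparison is within HbA1c levels.
Standardising Drug N to the population HbA1c mix: 0.395·1/12 + 0.333·12/50 + 0.273·37/88 = 0.227.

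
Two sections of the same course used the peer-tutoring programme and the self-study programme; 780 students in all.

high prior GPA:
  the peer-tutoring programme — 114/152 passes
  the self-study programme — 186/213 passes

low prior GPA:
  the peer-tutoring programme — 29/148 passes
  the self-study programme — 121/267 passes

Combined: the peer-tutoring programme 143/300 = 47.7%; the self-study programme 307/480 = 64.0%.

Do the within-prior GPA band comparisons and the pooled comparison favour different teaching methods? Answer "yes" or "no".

Within each prior GPA band level (high prior GPA 75.0% vs 87.3%; low prior GPA 19.6% vs 45.3%), the self-study programme has the higher rate every time. Pooled: 47.7% vs 64.0% — the self-study programme has the higher rate overall. They agree.

no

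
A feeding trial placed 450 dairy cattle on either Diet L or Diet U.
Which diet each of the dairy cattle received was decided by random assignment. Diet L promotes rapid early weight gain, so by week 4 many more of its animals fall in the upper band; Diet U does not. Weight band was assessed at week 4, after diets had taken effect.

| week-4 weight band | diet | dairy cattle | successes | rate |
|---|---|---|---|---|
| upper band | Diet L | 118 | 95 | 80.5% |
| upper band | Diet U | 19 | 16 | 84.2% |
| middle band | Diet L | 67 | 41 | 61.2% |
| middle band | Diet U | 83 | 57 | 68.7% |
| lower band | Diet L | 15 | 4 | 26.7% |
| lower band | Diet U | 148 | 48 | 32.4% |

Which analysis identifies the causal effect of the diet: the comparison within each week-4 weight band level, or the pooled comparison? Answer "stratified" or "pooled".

pooled

Week-4 weight band is recorded after the diet and is itself shifted by it — it sits on the causal path from diet to outcome. Conditioning on a mediator would strip out part of the effect we want; the pooled comparison gives the total causal effect.
Pooled: Diet L 70.0% vs Diet U 48.4%; Diet L is higher overall.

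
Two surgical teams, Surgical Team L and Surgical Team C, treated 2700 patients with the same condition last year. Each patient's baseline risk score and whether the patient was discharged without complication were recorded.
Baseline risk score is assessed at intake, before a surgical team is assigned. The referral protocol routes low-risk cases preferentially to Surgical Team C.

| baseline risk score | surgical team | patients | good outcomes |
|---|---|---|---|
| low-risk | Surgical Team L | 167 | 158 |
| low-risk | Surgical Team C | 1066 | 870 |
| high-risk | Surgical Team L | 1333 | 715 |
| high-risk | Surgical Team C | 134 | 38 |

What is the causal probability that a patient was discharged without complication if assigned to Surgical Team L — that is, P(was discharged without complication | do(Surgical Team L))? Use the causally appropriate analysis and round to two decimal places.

Baseline risk score is set before the surgical team has any effect — it is not caused by the surgical team — and it independently drives the outcome. That makes it a confounder, so the causal comparison is within baseline risk score levels.
Standardising Surgical Team L to the population baseline risk score mix: 0.457·158/167 + 0.543·715/1333 = 0.723.

0.72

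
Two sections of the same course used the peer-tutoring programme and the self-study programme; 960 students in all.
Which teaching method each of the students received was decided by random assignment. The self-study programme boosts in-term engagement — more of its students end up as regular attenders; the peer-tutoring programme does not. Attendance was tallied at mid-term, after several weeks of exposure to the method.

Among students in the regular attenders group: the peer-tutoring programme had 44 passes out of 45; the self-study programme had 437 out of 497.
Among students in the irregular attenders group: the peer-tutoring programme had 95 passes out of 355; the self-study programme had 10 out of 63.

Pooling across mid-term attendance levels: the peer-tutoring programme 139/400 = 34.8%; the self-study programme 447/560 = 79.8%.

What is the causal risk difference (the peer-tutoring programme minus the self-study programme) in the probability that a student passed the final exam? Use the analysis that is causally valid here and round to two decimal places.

-0.45

the peer-tutoring programme is higher inside every mid-term attendance stratum but the self-study programme is higher in aggregate. Whether to stratify depends on how mid-term attendance relates to the teaching method.
Stratifying would compare teaching methods among students the teaching methods themselves sorted into mid-term attendance groups — a form of selection on an intermediate. The unconditioned pooled rates give the total causal effect.
The causal difference is the pooled difference: 0.347 − 0.798 = -0.451.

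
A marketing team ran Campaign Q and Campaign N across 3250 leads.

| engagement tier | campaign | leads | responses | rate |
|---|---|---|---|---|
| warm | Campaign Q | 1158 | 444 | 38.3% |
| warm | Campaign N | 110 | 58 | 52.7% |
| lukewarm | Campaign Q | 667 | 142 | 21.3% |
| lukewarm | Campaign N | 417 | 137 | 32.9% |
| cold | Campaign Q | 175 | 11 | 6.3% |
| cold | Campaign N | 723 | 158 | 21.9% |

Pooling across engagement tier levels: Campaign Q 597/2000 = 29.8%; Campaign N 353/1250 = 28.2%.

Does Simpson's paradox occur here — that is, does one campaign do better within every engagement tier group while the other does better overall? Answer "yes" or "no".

Within each engagement tier level (warm 38.3% vs 52.7%; lukewarm 21.3% vs 32.9%; cold 6.3% vs 21.9%), Campaign N has the higher rate every time. Pooled: 29.8% vs 28.2% — Campaign Q has the higher rate overall. The two comparisons disagree.

yes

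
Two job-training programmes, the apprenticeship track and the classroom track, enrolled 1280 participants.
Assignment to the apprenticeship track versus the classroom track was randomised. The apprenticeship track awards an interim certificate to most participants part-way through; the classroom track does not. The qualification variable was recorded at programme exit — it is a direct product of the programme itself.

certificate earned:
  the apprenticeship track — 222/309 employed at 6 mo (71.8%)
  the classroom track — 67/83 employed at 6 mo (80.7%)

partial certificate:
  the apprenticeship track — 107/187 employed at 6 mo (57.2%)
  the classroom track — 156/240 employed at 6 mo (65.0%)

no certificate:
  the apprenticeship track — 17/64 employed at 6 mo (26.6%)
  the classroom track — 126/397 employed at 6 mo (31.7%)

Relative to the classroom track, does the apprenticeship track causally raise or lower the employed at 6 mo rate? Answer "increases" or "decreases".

increases

The distribution of qualification attained during the programme is itself part of what the programme does — it is an intermediate outcome. Holding it fixed would remove that part of the effect; the total effect is the pooled difference.
Pooled: the apprenticeship track 61.8% vs the classroom track 48.5%; the apprenticeship track is higher overall.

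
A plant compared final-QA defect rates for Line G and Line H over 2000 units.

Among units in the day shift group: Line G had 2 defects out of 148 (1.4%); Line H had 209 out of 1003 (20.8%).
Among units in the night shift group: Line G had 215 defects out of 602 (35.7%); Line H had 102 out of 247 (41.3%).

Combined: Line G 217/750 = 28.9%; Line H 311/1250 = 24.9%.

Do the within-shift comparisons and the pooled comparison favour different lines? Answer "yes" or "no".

yes

Within each shift level (day shift 1.4% vs 20.8%; night shift 35.7% vs 41.3%), Line G has the lower rate every time. Pooled: 28.9% vs 24.9% — Line H has the lower rate overall. The two comparisons disagree.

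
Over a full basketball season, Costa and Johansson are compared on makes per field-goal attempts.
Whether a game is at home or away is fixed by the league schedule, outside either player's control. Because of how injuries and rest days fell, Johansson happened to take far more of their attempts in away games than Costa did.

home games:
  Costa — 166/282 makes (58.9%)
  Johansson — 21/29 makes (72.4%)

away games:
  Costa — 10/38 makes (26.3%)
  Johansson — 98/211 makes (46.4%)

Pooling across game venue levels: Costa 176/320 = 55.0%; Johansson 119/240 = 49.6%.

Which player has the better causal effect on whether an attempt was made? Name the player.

Johansson

Within every game venue level Johansson has the higher rate, yet pooled Costa does — Simpson's reversal.
The imbalance in game venue arose from how field-goal attempts were allocated, not from anything the player did; and game venue independently affects the outcome. The pooled gap is confounded — condition on game venue.
Within each level — home games: 58.9% vs 72.4%; away games: 26.3% vs 46.4% — Johansson is higher every time.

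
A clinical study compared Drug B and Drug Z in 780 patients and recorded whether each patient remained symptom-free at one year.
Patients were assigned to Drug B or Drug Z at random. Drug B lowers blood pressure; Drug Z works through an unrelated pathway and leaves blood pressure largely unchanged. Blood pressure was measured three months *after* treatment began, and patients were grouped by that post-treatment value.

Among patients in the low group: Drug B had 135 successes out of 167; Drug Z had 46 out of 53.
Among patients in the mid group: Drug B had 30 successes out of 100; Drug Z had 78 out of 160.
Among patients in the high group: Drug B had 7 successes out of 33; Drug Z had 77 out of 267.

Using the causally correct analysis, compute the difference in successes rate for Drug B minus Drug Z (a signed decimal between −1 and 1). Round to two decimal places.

+0.15

The stratified and pooled comparisons disagree (Drug Z wins within each blood pressure; Drug B wins overall), so the answer turns on the causal role of blood pressure.
The distribution of blood pressure is itself part of what the drug does — it is an intermediate outcome. Holding it fixed would remove that part of the effect; the total effect is the pooled difference.
The causal difference is the pooled difference: 0.573 − 0.419 = +0.155.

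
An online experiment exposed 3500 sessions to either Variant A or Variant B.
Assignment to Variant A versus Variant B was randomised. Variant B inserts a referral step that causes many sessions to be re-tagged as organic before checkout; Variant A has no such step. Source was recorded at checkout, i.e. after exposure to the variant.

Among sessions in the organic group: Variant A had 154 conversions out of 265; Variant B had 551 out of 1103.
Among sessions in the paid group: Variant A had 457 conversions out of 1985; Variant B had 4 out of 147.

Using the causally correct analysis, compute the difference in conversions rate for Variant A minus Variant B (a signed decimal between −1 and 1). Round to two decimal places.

-0.17

Variant A is higher inside every traffic source stratum but Variant B is higher in aggregate. Whether to stratify depends on how traffic source relates to the variant.
Traffic source is downstream of the variant. One should not condition on a consequence of treatment, so the overall rates are the right comparison.
The causal difference is the pooled difference: 0.272 − 0.444 = -0.172.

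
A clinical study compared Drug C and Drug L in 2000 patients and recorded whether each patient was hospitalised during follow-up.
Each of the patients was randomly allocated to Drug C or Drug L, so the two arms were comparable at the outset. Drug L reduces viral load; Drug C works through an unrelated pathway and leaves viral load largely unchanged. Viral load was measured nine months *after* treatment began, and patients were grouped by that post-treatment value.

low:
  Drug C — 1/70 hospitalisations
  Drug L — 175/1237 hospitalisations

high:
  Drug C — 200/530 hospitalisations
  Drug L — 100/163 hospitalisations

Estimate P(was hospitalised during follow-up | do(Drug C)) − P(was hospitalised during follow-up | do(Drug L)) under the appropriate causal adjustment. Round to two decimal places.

The distribution of viral load is itself part of what the drug does — it is an intermediate outcome. Holding it fixed would remove that part of the effect; the total effect is the pooled difference.
The causal difference is the pooled difference: 0.335 − 0.196 = +0.139.

+0.14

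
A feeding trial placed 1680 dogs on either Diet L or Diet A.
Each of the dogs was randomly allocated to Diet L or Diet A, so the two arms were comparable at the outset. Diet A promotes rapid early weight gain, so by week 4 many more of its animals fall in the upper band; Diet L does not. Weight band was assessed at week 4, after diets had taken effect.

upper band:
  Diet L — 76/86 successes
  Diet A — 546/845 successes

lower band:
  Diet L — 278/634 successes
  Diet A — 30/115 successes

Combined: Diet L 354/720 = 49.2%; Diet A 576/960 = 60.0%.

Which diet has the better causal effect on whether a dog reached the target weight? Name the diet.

Diet A

The distribution of week-4 weight band is itself part of what the diet does — it is an intermediate outcome. Holding it fixed would remove that part of the effect; the total effect is the pooled difference.
Pooled: Diet L 49.2% vs Diet A 60.0%; Diet A is higher overall.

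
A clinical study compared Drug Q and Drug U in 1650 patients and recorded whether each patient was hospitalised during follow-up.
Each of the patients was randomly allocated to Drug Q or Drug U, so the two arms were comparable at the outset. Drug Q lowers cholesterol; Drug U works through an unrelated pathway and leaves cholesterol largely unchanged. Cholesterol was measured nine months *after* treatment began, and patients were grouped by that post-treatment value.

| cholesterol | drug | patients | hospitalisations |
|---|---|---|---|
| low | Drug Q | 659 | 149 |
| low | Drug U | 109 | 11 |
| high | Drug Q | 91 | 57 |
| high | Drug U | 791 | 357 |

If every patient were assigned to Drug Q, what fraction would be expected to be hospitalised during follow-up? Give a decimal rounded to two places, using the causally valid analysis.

0.27

Drug U is lower inside every cholesterol stratum but Drug Q is lower in aggregate. Whether to stratify depends on how cholesterol relates to the drug.
Because the drug influences cholesterol, cholesterol is a post-treatment mediator, not a confounder. Stratifying on it would bias the estimate; the causal effect is the crude pooled difference.
So P(outcome | do(Drug Q)) is just the pooled rate for Drug Q: 206/750 = 0.275.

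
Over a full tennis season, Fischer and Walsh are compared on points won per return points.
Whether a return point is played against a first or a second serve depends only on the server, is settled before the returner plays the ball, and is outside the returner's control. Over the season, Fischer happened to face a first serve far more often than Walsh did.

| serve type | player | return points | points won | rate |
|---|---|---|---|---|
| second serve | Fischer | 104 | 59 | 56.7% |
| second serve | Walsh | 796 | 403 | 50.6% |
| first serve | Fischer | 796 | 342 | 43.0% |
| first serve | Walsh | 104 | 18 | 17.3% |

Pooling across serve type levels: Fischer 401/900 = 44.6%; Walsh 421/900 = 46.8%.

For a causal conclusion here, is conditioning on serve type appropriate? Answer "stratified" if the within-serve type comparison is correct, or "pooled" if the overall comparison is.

The stratified and pooled comparisons disagree (Fischer wins within each serve type; Walsh wins overall), so the answer turns on the causal role of serve type.
Serve type differs across players for reasons unrelated to any effect of the player itself, and it separately predicts the outcome — a classic confounder. We must compare within serve type levels.
Within each level — second serve: 56.7% vs 50.6%; first serve: 43.0% vs 17.3% — Fischer is higher every time.

stratified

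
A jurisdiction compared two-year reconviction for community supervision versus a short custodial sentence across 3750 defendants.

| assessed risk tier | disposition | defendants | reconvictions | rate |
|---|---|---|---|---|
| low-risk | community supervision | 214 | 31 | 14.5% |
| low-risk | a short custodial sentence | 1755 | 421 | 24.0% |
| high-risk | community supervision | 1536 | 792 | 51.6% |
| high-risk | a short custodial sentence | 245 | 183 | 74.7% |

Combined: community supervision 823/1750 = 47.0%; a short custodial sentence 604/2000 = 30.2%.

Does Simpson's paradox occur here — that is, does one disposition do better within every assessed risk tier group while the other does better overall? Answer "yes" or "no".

yes

Within each assessed risk tier level (low-risk 14.5% vs 24.0%; high-risk 51.6% vs 74.7%), community supervision has the lower rate every time. Pooled: 47.0% vs 30.2% — a short custodial sentence has the lower rate overall. The two comparisons disagree.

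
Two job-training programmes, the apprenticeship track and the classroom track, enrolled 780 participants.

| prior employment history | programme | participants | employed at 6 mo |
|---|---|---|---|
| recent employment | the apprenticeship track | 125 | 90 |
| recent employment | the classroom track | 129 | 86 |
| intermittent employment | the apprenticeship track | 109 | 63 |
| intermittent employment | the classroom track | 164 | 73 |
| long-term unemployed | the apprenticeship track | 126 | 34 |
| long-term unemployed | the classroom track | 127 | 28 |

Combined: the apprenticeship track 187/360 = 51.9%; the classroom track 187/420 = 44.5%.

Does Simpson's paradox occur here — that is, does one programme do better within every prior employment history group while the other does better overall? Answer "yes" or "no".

Within each prior employment history level (recent employment 72.0% vs 66.7%; intermittent employment 57.8% vs 44.5%; long-term unemployed 27.0% vs 22.0%), the apprenticeship track has the higher rate every time. Pooled: 51.9% vs 44.5% — the apprenticeship track has the higher rate overall. They agree.

no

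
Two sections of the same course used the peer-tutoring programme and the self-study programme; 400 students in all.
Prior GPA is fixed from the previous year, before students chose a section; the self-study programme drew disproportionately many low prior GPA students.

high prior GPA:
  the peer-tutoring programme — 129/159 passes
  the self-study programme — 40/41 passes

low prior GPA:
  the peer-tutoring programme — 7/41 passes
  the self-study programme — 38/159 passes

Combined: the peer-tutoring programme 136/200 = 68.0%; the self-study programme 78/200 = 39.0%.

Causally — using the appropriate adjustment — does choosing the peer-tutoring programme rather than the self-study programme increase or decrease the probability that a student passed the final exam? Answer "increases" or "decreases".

Nothing the teaching method does changes prior GPA band; the imbalance is an allocation artefact. With prior GPA band also predicting the outcome, the pooled figure is confounded, and the within-stratum comparison is the causal one.
Within each level — high prior GPA: 81.1% vs 97.6%; low prior GPA: 17.1% vs 23.9% — the self-study programme is higher every time.

decreases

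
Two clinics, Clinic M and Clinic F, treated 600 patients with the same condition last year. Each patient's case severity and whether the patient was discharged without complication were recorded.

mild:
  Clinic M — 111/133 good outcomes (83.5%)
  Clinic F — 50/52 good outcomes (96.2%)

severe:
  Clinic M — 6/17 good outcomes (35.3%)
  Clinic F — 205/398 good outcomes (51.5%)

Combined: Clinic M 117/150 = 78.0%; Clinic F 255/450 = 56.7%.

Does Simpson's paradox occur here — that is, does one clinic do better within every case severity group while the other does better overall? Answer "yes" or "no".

yes

Within each case severity level (mild 83.5% vs 96.2%; severe 35.3% vs 51.5%), Clinic F has the higher rate every time. Pooled: 78.0% vs 56.7% — Clinic M has the higher rate overall. The two comparisons disagree.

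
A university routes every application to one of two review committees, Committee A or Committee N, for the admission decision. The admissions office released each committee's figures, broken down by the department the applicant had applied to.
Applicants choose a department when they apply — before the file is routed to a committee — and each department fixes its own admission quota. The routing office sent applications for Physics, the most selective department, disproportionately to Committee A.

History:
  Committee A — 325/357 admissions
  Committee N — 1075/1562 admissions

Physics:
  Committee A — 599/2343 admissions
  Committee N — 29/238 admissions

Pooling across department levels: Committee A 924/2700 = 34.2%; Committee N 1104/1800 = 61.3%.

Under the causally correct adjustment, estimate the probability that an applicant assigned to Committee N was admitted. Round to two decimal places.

Committee A is higher inside every department stratum but Committee N is higher in aggregate. Whether to stratify depends on how department relates to the review committee.
Department is set before the review committee has any effect — it is not caused by the review committee — and it independently drives the outcome. That makes it a confounder, so the causal comparison is within department levels.
Standardising Committee N to the population department mix: 0.426·1075/1562 + 0.574·29/238 = 0.363.

0.36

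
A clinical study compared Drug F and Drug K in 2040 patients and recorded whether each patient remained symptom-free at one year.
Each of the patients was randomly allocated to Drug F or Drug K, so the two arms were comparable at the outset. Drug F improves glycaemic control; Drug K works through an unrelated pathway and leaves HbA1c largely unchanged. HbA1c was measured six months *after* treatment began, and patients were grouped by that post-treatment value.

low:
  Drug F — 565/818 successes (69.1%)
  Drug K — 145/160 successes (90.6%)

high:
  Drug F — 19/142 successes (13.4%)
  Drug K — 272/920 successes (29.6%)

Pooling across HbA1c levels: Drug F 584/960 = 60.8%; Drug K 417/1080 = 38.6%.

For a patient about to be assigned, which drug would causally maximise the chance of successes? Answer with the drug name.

The stratified and pooled comparisons disagree (Drug K wins within each HbA1c; Drug F wins overall), so the answer turns on the causal role of HbA1c.
The distribution of HbA1c is itself part of what the drug does — it is an intermediate outcome. Holding it fixed would remove that part of the effect; the total effect is the pooled difference.
Pooled: Drug F 60.8% vs Drug K 38.6%; Drug F is higher overall.

Drug F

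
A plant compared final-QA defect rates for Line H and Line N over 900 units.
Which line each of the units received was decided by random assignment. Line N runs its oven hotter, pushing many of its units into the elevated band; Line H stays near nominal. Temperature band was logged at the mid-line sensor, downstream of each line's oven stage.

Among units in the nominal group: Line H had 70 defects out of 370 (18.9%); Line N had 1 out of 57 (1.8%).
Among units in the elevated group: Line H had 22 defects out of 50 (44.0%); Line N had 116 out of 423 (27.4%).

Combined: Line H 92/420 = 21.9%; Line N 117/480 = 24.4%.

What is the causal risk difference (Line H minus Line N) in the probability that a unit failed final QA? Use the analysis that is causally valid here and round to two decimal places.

Stratifying would compare lines among units the lines themselves sorted into in-process temperature band groups — a form of selection on an intermediate. The unconditioned pooled rates give the total causal effect.
The causal difference is the pooled difference: 0.219 − 0.244 = -0.025.

-0.02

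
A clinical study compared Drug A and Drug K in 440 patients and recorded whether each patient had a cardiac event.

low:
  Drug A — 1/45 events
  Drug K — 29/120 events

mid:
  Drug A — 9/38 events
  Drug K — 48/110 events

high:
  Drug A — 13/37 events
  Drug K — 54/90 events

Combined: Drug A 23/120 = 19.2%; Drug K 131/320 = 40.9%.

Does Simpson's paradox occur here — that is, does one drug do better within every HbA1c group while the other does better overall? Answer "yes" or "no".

no

Within each HbA1c level (low 2.2% vs 24.2%; mid 23.7% vs 43.6%; high 35.1% vs 60.0%), Drug A has the lower rate every time. Pooled: 19.2% vs 40.9% — Drug A has the lower rate overall. They agree.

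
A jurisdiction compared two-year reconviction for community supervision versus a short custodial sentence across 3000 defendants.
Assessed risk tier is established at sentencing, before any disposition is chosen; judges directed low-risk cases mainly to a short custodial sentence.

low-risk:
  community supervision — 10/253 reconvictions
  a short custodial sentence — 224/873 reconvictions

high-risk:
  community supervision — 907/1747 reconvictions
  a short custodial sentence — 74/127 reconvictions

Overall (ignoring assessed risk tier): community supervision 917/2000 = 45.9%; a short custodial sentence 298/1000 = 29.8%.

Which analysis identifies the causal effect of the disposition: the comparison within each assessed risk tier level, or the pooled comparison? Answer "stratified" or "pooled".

Assessed risk tier differs across dispositions for reasons unrelated to any effect of the disposition itself, and it separately predicts the outcome — a classic confounder. We must compare within assessed risk tier levels.
Within each level — low-risk: 4.0% vs 25.7%; high-risk: 51.9% vs 58.3% — community supervision is lower every time.

stratified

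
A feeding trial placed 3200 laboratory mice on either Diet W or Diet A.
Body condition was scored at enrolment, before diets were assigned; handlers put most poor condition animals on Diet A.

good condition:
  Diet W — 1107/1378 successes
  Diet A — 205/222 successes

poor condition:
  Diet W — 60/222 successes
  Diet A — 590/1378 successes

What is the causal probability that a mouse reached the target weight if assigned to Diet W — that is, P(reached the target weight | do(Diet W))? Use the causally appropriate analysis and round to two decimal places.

Diet A is higher inside every starting body condition stratum but Diet W is higher in aggregate. Whether to stratify depends on how starting body condition relates to the diet.
Starting body condition differs across diets for reasons unrelated to any effect of the diet itself, and it separately predicts the outcome — a classic confounder. We must compare within starting body condition levels.
Standardising Diet W to the population starting body condition mix: 0.500·1107/1378 + 0.500·60/222 = 0.537.

0.54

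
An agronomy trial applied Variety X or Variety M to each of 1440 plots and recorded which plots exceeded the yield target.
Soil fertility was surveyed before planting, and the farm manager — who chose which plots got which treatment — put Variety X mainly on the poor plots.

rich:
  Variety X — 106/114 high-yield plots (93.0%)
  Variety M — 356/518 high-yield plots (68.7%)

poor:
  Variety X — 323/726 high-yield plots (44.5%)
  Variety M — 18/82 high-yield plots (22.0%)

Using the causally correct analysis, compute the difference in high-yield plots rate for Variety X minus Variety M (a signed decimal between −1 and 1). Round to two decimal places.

Nothing the variety does changes soil fertility; the imbalance is an allocation artefact. With soil fertility also predicting the outcome, the pooled figure is confounded, and the within-stratum comparison is the causal one.
Adjusting over the population distribution of soil fertility: 0.439·(0.930−0.687) + 0.561·(0.445−0.220) = +0.233.

+0.23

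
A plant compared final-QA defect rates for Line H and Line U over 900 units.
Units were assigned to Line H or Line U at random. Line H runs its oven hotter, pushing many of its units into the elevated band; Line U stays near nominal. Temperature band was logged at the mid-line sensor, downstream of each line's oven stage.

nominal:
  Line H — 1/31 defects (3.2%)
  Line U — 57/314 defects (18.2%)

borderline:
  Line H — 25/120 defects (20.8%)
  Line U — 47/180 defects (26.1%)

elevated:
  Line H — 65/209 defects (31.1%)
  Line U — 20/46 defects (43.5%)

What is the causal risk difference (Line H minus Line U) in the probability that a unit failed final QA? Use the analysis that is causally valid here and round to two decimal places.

+0.02

The stratified and pooled comparisons disagree (Line H wins within each in-process temperature band; Line U wins overall), so the answer turns on the causal role of in-process temperature band.
Because the line influences in-process temperature band, in-process temperature band is a post-treatment mediator, not a confounder. Stratifying on it would bias the estimate; the causal effect is the crude pooled difference.
The causal difference is the pooled difference: 0.253 − 0.230 = +0.023.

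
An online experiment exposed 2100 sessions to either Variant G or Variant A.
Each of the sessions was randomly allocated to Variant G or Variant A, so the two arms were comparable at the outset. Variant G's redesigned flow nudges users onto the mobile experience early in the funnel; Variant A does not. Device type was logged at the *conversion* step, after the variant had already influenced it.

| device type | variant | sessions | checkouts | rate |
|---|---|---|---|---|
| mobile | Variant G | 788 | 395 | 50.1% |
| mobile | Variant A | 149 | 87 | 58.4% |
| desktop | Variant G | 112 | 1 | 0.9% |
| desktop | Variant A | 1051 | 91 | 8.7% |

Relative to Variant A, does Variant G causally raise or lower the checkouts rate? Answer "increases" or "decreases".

Because the variant influences device type, device type is a post-treatment mediator, not a confounder. Stratifying on it would bias the estimate; the causal effect is the crude pooled difference.
Pooled: Variant G 44.0% vs Variant A 14.8%; Variant G is higher overall.

increases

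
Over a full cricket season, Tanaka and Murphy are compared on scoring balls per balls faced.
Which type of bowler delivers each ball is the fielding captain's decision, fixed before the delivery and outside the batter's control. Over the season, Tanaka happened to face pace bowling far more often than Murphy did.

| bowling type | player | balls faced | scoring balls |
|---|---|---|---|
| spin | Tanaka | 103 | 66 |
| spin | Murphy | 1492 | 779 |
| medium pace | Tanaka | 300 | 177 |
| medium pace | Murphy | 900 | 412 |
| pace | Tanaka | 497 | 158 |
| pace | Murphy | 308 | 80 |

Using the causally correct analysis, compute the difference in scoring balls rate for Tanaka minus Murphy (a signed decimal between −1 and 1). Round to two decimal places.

Bowling type satisfies the back-door criterion: it is not a descendant of the player, and it blocks the spurious path from player to outcome. Adjusting for it (i.e., using the within-bowling type rates) gives the causal effect.
Adjusting over the population distribution of bowling type: 0.443·(0.641−0.522) + 0.333·(0.590−0.458) + 0.224·(0.318−0.260) = +0.110.

+0.11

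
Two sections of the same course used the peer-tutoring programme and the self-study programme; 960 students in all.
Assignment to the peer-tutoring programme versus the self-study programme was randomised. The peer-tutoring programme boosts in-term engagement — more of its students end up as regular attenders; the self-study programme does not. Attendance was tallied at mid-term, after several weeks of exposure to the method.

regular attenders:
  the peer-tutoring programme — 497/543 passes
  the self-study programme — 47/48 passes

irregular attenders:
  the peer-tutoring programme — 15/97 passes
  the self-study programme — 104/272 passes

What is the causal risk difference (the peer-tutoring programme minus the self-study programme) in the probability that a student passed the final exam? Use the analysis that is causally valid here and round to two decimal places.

+0.33

The mid-term attendance-specific comparison favours the self-study programme throughout, but the pooled figures favour the peer-tutoring programme. The question is whether to condition on mid-term attendance.
Mid-term attendance lies on the pathway teaching method → mid-term attendance → outcome, so adjusting for it blocks the indirect effect. For the total causal effect of teaching method, use the unadjusted pooled rates.
The causal difference is the pooled difference: 0.800 − 0.472 = +0.328.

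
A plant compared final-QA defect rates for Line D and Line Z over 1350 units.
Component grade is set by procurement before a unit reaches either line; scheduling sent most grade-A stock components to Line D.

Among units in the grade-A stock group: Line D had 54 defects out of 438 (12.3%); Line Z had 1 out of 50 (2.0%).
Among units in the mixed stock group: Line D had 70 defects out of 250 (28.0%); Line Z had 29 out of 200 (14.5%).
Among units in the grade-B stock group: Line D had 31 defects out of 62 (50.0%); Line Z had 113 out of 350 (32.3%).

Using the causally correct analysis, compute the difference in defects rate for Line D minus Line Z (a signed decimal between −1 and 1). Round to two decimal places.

+0.14

Here component grade is a common cause — it drives both which line a case falls under and the outcome. The crude comparison mixes populations; the stratum-specific rates are the causally relevant ones.
Adjusting over the population distribution of component grade: 0.361·(0.123−0.020) + 0.333·(0.280−0.145) + 0.305·(0.500−0.323) = +0.136.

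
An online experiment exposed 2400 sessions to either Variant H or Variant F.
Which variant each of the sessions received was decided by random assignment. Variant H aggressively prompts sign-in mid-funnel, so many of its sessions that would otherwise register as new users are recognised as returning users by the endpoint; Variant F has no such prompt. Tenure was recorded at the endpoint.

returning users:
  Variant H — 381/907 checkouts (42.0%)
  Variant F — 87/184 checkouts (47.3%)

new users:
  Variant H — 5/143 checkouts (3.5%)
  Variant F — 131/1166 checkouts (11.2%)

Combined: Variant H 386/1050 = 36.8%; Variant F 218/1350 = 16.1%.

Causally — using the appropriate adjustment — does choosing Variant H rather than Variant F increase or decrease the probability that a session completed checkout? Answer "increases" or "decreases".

User tenure here is a post-treatment variable shaped by the variant; conditioning on it would introduce bias rather than remove it. The overall comparison is the causal one.
Pooled: Variant H 36.8% vs Variant F 16.1%; Variant H is higher overall.

increases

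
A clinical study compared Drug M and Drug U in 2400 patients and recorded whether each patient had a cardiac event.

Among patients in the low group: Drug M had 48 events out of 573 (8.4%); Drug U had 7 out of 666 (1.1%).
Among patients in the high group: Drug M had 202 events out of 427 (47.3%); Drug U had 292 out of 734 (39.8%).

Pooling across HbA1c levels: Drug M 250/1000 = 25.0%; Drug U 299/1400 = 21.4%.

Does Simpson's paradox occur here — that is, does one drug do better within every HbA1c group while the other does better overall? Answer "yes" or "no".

Within each HbA1c level (low 8.4% vs 1.1%; high 47.3% vs 39.8%), Drug U has the lower rate every time. Pooled: 25.0% vs 21.4% — Drug U has the lower rate overall. They agree.

no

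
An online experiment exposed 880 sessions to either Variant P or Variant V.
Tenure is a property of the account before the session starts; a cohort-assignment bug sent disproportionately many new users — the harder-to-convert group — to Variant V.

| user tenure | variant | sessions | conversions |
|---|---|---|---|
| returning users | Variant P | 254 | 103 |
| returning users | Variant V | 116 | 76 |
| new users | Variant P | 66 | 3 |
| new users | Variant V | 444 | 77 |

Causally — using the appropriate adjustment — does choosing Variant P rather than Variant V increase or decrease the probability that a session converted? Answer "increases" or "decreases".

decreases

Within every user tenure level Variant V has the higher rate, yet pooled Variant P does — Simpson's reversal.
User tenure is set before the variant has any effect — it is not caused by the variant — and it independently drives the outcome. That makes it a confounder, so the causal comparison is within user tenure levels.
Within each level — returning users: 40.6% vs 65.5%; new users: 4.5% vs 17.3% — Variant V is higher every time.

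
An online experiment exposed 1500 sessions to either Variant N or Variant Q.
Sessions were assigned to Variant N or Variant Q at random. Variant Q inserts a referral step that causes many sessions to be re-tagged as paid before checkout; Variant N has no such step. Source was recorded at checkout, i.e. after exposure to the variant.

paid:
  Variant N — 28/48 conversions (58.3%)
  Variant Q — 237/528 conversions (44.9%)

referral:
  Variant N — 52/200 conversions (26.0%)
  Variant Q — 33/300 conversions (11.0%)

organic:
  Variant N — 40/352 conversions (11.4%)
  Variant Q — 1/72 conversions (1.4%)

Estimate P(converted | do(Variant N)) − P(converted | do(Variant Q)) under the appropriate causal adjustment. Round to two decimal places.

-0.10

Because the variant influences traffic source, traffic source is a post-treatment mediator, not a confounder. Stratifying on it would bias the estimate; the causal effect is the crude pooled difference.
The causal difference is the pooled difference: 0.200 − 0.301 = -0.101.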